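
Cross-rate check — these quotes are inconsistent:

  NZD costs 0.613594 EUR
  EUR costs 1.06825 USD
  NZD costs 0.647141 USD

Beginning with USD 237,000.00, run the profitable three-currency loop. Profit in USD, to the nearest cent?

Profit: USD 3,050.95

Profitable loop is USD → NZD → EUR → USD:
USD 237,000.00 ÷ 0.647141 = NZD 366,226.22
NZD 366,226.22 × 0.613594 = EUR 224,714.21
EUR 224,714.21 × 1.06825 = USD 240,050.95
Profit = USD 240,050.95 − USD 237,000.00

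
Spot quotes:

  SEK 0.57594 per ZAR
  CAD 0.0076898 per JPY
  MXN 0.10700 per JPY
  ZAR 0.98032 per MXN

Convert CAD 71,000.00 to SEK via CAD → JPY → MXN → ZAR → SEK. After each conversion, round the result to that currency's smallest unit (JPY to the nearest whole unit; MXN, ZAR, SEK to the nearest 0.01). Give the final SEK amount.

SEK 557,791.88

CAD 71,000.00 ÷ 0.0076898 = JPY 9,233,010
JPY 9,233,010 × 0.10700 = MXN 987,932.07
MXN 987,932.07 × 0.98032 = ZAR 968,489.57
ZAR 968,489.57 × 0.57594 = SEK 557,791.88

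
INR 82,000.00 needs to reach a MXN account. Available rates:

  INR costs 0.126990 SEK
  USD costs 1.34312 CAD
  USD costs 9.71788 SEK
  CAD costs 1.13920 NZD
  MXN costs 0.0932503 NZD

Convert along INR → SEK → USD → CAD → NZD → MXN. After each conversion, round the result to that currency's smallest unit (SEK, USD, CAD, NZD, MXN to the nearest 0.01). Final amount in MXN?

MXN 17,582.36

INR 82,000.00 × 0.126990 = SEK 10,413.18
SEK 10,413.18 ÷ 9.71788 = USD 1,071.55
USD 1,071.55 × 1.34312 = CAD 1,439.22
CAD 1,439.22 × 1.13920 = NZD 1,639.56
NZD 1,639.56 ÷ 0.0932503 = MXN 17,582.36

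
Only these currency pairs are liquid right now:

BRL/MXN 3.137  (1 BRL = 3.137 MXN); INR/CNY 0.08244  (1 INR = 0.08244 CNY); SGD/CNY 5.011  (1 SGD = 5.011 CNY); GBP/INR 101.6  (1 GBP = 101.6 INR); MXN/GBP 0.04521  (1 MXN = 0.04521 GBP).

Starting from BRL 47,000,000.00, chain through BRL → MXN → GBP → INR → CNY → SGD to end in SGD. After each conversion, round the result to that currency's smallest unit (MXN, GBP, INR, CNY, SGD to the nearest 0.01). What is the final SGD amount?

BRL 47,000,000.00 × 3.137 = MXN 147,439,000.00
MXN 147,439,000.00 × 0.04521 = GBP 6,665,717.19
GBP 6,665,717.19 × 101.6 = INR 677,236,866.50
INR 677,236,866.50 × 0.08244 = CNY 55,831,407.27
CNY 55,831,407.27 ÷ 5.011 = SGD 11,141,769.56

SGD 11,141,769.56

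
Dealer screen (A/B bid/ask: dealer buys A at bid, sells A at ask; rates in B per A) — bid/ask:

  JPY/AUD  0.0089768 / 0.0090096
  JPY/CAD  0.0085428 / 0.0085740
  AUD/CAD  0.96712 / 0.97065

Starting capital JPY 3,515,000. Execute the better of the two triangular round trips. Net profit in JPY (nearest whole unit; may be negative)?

Best loop JPY → AUD → CAD → JPY:
JPY 3,515,000 × 0.0089768 (sell JPY at bid) = AUD 31,553.45
AUD 31,553.45 × 0.96712 (sell AUD at bid) = CAD 30,515.97
CAD 30,515.97 ÷ 0.0085740 (buy JPY at ask) = JPY 3,559,129

Net profit: JPY 44,129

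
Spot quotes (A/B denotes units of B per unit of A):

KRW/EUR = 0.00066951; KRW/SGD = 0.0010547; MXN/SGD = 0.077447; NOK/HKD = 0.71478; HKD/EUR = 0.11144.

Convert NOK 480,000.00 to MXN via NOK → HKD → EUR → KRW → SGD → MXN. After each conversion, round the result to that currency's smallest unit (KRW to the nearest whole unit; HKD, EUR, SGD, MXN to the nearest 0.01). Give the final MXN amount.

MXN 777,717.79

NOK 480,000.00 × 0.71478 = HKD 343,094.40
HKD 343,094.40 × 0.11144 = EUR 38,234.44
EUR 38,234.44 ÷ 0.00066951 = KRW 57,108,094
KRW 57,108,094 × 0.0010547 = SGD 60,231.91
SGD 60,231.91 ÷ 0.077447 = MXN 777,717.79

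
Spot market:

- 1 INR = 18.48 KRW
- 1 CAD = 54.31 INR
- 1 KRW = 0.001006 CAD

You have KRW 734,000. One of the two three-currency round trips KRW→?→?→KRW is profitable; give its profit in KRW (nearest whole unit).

Profit: KRW 7,098

Profitable loop is KRW → CAD → INR → KRW:
KRW 734,000 × 0.001006 = CAD 738.40
CAD 738.40 × 54.31 = INR 40,102.72
INR 40,102.72 × 18.48 = KRW 741,098
Profit = KRW 741,098 − KRW 734,000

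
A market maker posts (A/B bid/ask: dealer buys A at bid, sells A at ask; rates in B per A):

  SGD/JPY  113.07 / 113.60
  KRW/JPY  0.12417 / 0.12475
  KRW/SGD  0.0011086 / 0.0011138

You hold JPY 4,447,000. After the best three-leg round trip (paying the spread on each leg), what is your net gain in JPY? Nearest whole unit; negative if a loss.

Net profit: JPY 21,367

Best loop JPY → KRW → SGD → JPY:
JPY 4,447,000 ÷ 0.12475 (buy KRW at ask) = KRW 35,647,295
KRW 35,647,295 × 0.0011086 (sell KRW at bid) = SGD 39,518.59
SGD 39,518.59 × 113.07 (sell SGD at bid) = JPY 4,468,367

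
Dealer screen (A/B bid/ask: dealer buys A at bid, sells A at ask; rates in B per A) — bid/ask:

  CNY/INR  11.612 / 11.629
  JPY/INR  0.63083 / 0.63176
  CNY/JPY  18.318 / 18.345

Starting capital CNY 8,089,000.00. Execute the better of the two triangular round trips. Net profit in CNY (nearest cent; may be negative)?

Best loop CNY → INR → JPY → CNY:
CNY 8,089,000.00 × 11.612 (sell CNY at bid) = INR 93,929,468.00
INR 93,929,468.00 ÷ 0.63176 (buy JPY at ask) = JPY 148,679,036
JPY 148,679,036 ÷ 18.345 (buy CNY at ask) = CNY 8,104,608.14

Net profit: CNY 15,608.14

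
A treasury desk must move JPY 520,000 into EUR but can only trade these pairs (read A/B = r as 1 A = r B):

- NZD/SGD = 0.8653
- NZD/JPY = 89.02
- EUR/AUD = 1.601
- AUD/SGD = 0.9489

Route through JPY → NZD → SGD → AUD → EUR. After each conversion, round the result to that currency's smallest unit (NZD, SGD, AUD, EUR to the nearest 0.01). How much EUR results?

JPY 520,000 ÷ 89.02 = NZD 5,841.38
NZD 5,841.38 × 0.8653 = SGD 5,054.55
SGD 5,054.55 ÷ 0.9489 = AUD 5,326.75
AUD 5,326.75 ÷ 1.601 = EUR 3,327.14

EUR 3,327.14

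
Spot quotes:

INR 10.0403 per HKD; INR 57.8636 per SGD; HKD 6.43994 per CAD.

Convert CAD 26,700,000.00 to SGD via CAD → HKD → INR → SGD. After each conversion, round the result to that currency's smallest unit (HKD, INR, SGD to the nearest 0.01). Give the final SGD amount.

CAD 26,700,000.00 × 6.43994 = HKD 171,946,398.00
HKD 171,946,398.00 × 10.0403 = INR 1,726,393,419.84
INR 1,726,393,419.84 ÷ 57.8636 = SGD 29,835,568.82

SGD 29,835,568.82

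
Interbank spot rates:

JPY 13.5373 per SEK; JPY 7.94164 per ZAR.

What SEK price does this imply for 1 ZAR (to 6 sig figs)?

ZAR/SEK = 0.586649

1 ZAR × 7.94164 = 7.94164 JPY
7.94164 JPY ÷ 13.5373 = 0.586649 SEK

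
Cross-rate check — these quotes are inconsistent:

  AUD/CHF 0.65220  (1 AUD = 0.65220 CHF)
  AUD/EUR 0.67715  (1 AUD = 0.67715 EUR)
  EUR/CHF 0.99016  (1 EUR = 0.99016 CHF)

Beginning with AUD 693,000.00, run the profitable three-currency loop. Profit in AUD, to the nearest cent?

Profit: AUD 19,430.82

Profitable loop is AUD → EUR → CHF → AUD:
AUD 693,000.00 × 0.67715 = EUR 469,264.95
EUR 469,264.95 × 0.99016 = CHF 464,647.38
CHF 464,647.38 ÷ 0.65220 = AUD 712,430.82
Profit = AUD 712,430.82 − AUD 693,000.00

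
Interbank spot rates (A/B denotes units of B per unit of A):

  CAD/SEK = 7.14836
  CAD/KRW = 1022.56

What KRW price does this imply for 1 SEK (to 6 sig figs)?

1 SEK ÷ 7.14836 = 0.139892 CAD
0.139892 CAD × 1022.56 = 143.048 KRW

SEK/KRW = 143.048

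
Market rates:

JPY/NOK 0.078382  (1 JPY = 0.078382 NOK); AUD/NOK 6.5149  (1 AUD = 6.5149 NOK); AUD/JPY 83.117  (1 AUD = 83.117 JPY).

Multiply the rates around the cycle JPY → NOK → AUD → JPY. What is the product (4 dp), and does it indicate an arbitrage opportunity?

Around JPY → NOK → AUD → JPY: 1 × 0.078382 ÷ 6.5149 × 83.117 = 0.999996
Product ≈ 1 (deviation 0.000%, within rounding noise).

1.0000 (no arbitrage)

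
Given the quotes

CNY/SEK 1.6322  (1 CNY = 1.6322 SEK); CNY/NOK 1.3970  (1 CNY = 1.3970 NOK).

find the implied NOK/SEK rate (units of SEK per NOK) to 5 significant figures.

1 NOK ÷ 1.3970 = 0.71582 CNY
0.71582 CNY × 1.6322 = 1.16836 SEK

NOK/SEK = 1.1684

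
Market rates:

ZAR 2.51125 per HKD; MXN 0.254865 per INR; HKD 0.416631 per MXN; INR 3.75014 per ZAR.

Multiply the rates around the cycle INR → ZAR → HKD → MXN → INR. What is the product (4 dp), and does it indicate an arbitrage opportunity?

1.0000 (no arbitrage)

Around INR → ZAR → HKD → MXN → INR: 1 ÷ 3.75014 ÷ 2.51125 ÷ 0.416631 ÷ 0.254865 = 1.000002
Product ≈ 1 (deviation 0.000%, within rounding noise).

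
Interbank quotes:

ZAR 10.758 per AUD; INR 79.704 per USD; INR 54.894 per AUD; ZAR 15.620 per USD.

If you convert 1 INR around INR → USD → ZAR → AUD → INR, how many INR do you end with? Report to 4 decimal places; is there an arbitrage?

1.0000 (no arbitrage)

Around INR → USD → ZAR → AUD → INR: 1 ÷ 79.704 × 15.620 ÷ 10.758 × 54.894 = 0.999987
Product ≈ 1 (deviation 0.001%, within rounding noise).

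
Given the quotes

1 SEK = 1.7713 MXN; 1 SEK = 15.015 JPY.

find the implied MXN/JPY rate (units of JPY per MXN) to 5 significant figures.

MXN/JPY = 8.4768

1 MXN ÷ 1.7713 = 0.564557 SEK
0.564557 SEK × 15.015 = 8.47682 JPY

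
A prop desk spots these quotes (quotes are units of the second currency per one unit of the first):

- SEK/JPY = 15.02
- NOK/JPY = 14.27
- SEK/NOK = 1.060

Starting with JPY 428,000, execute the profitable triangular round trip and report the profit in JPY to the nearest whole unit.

Profit: JPY 3,026

Profitable loop is JPY → SEK → NOK → JPY:
JPY 428,000 ÷ 15.02 = SEK 28,495.34
SEK 28,495.34 × 1.060 = NOK 30,205.06
NOK 30,205.06 × 14.27 = JPY 431,026
Profit = JPY 431,026 − JPY 428,000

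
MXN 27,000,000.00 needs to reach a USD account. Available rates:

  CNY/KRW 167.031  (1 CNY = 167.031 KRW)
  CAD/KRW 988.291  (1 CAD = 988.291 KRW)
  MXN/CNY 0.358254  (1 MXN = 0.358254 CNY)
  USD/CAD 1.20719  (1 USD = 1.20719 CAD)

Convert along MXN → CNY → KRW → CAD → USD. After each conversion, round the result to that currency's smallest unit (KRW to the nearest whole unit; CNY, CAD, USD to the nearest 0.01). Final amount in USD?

USD 1,354,226.87

MXN 27,000,000.00 × 0.358254 = CNY 9,672,858.00
CNY 9,672,858.00 × 167.031 = KRW 1,615,667,145
KRW 1,615,667,145 ÷ 988.291 = CAD 1,634,809.13
CAD 1,634,809.13 ÷ 1.20719 = USD 1,354,226.87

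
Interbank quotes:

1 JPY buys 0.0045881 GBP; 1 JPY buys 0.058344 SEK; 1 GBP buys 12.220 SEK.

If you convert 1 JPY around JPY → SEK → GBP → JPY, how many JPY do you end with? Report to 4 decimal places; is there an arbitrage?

1.0406 (arbitrage exists)

Around JPY → SEK → GBP → JPY: 1 × 0.058344 ÷ 12.220 ÷ 0.0045881 = 1.040620
Product > 1; profitable direction is JPY → SEK → GBP → JPY.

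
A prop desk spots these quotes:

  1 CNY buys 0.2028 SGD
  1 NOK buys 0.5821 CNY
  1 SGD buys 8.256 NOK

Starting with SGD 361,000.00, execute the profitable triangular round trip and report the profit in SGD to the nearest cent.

Profitable loop is SGD → CNY → NOK → SGD:
SGD 361,000.00 ÷ 0.2028 = CNY 1,780,078.90
CNY 1,780,078.90 ÷ 0.5821 = NOK 3,058,029.37
NOK 3,058,029.37 ÷ 8.256 = SGD 370,400.84
Profit = SGD 370,400.84 − SGD 361,000.00

Profit: SGD 9,400.84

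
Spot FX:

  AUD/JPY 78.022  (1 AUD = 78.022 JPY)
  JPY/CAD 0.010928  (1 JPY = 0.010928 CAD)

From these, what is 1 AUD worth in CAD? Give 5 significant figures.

1 AUD × 78.022 = 78.022 JPY
78.022 JPY × 0.010928 = 0.852624 CAD

AUD/CAD = 0.85262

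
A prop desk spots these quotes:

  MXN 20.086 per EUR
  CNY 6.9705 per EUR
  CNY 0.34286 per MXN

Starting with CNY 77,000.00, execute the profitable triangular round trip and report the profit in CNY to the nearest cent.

Profit: CNY 937.12

Profitable loop is CNY → MXN → EUR → CNY:
CNY 77,000.00 ÷ 0.34286 = MXN 224,581.46
MXN 224,581.46 ÷ 20.086 = EUR 11,180.99
EUR 11,180.99 × 6.9705 = CNY 77,937.12
Profit = CNY 77,937.12 − CNY 77,000.00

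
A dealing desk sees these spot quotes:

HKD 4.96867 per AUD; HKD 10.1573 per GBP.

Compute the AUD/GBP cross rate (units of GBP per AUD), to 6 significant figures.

1 AUD × 4.96867 = 4.96867 HKD
4.96867 HKD ÷ 10.1573 = 0.489172 GBP

AUD/GBP = 0.489172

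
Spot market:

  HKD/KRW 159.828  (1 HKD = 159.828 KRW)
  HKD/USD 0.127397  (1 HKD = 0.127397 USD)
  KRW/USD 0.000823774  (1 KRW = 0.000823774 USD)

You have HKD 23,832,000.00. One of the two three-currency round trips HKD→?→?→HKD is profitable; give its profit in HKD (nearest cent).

Profit: HKD 797,876.52

Profitable loop is HKD → KRW → USD → HKD:
HKD 23,832,000.00 × 159.828 = KRW 3,809,020,896
KRW 3,809,020,896 × 0.000823774 = USD 3,137,772.38
USD 3,137,772.38 ÷ 0.127397 = HKD 24,629,876.52
Profit = HKD 24,629,876.52 − HKD 23,832,000.00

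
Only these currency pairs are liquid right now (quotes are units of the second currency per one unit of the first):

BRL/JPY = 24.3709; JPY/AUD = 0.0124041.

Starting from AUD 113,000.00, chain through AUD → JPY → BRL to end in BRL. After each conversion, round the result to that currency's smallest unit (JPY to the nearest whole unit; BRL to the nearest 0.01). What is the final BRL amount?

BRL 373,801.99

AUD 113,000.00 ÷ 0.0124041 = JPY 9,109,891
JPY 9,109,891 ÷ 24.3709 = BRL 373,801.99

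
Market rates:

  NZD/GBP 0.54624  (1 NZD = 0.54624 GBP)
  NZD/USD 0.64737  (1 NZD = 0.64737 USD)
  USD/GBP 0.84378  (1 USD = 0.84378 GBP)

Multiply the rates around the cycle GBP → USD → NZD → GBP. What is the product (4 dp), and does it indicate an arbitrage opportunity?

1.0000 (no arbitrage)

Around GBP → USD → NZD → GBP: 1 ÷ 0.84378 ÷ 0.64737 × 0.54624 = 1.000004
Product ≈ 1 (deviation 0.000%, within rounding noise).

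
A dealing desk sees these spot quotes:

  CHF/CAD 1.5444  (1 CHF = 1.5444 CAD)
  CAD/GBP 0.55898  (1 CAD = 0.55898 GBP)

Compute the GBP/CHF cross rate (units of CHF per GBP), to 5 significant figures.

1 GBP ÷ 0.55898 = 1.78897 CAD
1.78897 CAD ÷ 1.5444 = 1.15836 CHF

GBP/CHF = 1.1584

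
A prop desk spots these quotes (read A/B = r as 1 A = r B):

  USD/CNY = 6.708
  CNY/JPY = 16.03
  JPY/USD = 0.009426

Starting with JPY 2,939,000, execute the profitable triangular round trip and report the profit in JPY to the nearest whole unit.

Profit: JPY 39,884

Profitable loop is JPY → USD → CNY → JPY:
JPY 2,939,000 × 0.009426 = USD 27,703.01
USD 27,703.01 × 6.708 = CNY 185,831.82
CNY 185,831.82 × 16.03 = JPY 2,978,884
Profit = JPY 2,978,884 − JPY 2,939,000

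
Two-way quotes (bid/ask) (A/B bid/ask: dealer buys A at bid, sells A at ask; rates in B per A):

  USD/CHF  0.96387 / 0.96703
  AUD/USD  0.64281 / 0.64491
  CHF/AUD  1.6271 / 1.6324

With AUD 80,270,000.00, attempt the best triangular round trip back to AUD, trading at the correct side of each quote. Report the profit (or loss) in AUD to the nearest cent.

Net profit: AUD 652,370.38

Best loop AUD → USD → CHF → AUD:
AUD 80,270,000.00 × 0.64281 (sell AUD at bid) = USD 51,598,358.70
USD 51,598,358.70 × 0.96387 (sell USD at bid) = CHF 49,734,110.00
CHF 49,734,110.00 × 1.6271 (sell CHF at bid) = AUD 80,922,370.38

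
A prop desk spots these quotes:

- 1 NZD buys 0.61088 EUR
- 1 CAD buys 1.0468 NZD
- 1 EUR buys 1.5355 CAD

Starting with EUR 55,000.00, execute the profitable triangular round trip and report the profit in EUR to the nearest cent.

Profit: EUR 1,013.57

Profitable loop is EUR → NZD → CAD → EUR:
EUR 55,000.00 ÷ 0.61088 = NZD 90,034.05
NZD 90,034.05 ÷ 1.0468 = CAD 86,008.84
CAD 86,008.84 ÷ 1.5355 = EUR 56,013.57
Profit = EUR 56,013.57 − EUR 55,000.00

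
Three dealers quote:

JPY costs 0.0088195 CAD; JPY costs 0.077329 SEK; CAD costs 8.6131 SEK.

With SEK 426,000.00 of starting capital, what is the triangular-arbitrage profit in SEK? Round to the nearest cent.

Profit: SEK 7,659.17

Profitable loop is SEK → CAD → JPY → SEK:
SEK 426,000.00 ÷ 8.6131 = CAD 49,459.54
CAD 49,459.54 ÷ 0.0088195 = JPY 5,607,976
JPY 5,607,976 × 0.077329 = SEK 433,659.17
Profit = SEK 433,659.17 − SEK 426,000.00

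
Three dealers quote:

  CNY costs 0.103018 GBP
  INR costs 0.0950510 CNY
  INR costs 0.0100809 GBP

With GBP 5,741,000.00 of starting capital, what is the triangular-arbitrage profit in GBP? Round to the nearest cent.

Profit: GBP 169,402.39

Profitable loop is GBP → CNY → INR → GBP:
GBP 5,741,000.00 ÷ 0.103018 = CNY 55,728,125.18
CNY 55,728,125.18 ÷ 0.0950510 = INR 586,297,095.05
INR 586,297,095.05 × 0.0100809 = GBP 5,910,402.39
Profit = GBP 5,910,402.39 − GBP 5,741,000.00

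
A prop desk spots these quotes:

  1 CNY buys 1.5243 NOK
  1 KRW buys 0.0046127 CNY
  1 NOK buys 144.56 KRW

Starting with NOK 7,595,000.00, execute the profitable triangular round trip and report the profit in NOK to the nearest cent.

Profit: NOK 124,720.51

Profitable loop is NOK → KRW → CNY → NOK:
NOK 7,595,000.00 × 144.56 = KRW 1,097,933,200
KRW 1,097,933,200 × 0.0046127 = CNY 5,064,436.47
CNY 5,064,436.47 × 1.5243 = NOK 7,719,720.51
Profit = NOK 7,719,720.51 − NOK 7,595,000.00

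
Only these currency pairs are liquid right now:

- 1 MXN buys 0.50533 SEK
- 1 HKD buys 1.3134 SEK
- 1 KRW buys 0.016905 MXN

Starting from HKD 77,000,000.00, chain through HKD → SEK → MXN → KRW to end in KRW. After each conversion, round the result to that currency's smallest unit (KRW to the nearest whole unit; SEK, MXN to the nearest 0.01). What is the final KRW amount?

KRW 11,838,521,854

HKD 77,000,000.00 × 1.3134 = SEK 101,131,800.00
SEK 101,131,800.00 ÷ 0.50533 = MXN 200,130,211.94
MXN 200,130,211.94 ÷ 0.016905 = KRW 11,838,521,854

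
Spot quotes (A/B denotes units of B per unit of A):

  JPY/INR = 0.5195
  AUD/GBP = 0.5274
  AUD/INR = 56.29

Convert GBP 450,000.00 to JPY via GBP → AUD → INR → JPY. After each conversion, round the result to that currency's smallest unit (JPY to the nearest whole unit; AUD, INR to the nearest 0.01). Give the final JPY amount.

GBP 450,000.00 ÷ 0.5274 = AUD 853,242.32
AUD 853,242.32 × 56.29 = INR 48,029,010.19
INR 48,029,010.19 ÷ 0.5195 = JPY 92,452,378

JPY 92,452,378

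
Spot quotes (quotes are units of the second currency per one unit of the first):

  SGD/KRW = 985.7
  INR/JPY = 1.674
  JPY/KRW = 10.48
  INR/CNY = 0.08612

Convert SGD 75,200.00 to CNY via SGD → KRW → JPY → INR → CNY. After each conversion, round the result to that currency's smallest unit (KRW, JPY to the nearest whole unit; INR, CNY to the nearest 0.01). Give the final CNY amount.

SGD 75,200.00 × 985.7 = KRW 74,124,640
KRW 74,124,640 ÷ 10.48 = JPY 7,072,962
JPY 7,072,962 ÷ 1.674 = INR 4,225,186.38
INR 4,225,186.38 × 0.08612 = CNY 363,873.05

CNY 363,873.05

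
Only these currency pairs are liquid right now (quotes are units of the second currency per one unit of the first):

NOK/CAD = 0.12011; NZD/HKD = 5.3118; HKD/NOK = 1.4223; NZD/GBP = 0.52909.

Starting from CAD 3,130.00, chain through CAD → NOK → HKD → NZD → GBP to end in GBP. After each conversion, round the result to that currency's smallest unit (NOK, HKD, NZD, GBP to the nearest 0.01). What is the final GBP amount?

CAD 3,130.00 ÷ 0.12011 = NOK 26,059.45
NOK 26,059.45 ÷ 1.4223 = HKD 18,322.05
HKD 18,322.05 ÷ 5.3118 = NZD 3,449.31
NZD 3,449.31 × 0.52909 = GBP 1,825.00

GBP 1,825.00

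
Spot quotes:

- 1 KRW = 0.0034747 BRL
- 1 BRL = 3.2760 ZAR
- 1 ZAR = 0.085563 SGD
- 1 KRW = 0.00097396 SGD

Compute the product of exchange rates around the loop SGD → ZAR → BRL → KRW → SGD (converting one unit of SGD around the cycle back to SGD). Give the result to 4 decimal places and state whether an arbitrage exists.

Around SGD → ZAR → BRL → KRW → SGD: 1 ÷ 0.085563 ÷ 3.2760 ÷ 0.0034747 × 0.00097396 = 0.999986
Product ≈ 1 (deviation 0.001%, within rounding noise).

1.0000 (no arbitrage)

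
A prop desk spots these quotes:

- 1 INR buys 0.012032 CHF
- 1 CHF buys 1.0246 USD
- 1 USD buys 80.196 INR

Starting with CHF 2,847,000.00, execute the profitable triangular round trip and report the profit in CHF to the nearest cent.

Profit: CHF 32,669.09

Profitable loop is CHF → INR → USD → CHF:
CHF 2,847,000.00 ÷ 0.012032 = INR 236,619,015.96
INR 236,619,015.96 ÷ 80.196 = USD 2,950,508.95
USD 2,950,508.95 ÷ 1.0246 = CHF 2,879,669.09
Profit = CHF 2,879,669.09 − CHF 2,847,000.00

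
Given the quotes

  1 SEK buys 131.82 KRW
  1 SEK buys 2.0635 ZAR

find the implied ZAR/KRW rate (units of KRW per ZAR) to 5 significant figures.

1 ZAR ÷ 2.0635 = 0.484614 SEK
0.484614 SEK × 131.82 = 63.8818 KRW

ZAR/KRW = 63.882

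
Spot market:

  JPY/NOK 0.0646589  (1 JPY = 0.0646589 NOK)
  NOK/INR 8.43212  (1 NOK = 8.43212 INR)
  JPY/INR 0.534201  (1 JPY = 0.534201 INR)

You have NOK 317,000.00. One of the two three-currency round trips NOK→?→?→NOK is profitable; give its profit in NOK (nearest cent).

Profitable loop is NOK → INR → JPY → NOK:
NOK 317,000.00 × 8.43212 = INR 2,672,982.04
INR 2,672,982.04 ÷ 0.534201 = JPY 5,003,701
JPY 5,003,701 × 0.0646589 = NOK 323,533.80
Profit = NOK 323,533.80 − NOK 317,000.00

Profit: NOK 6,533.80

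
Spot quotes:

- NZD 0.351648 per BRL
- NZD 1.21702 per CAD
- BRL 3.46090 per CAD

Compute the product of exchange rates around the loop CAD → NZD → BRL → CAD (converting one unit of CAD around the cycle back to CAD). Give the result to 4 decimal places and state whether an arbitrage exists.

1.0000 (no arbitrage)

Around CAD → NZD → BRL → CAD: 1 × 1.21702 ÷ 0.351648 ÷ 3.46090 = 1.000001
Product ≈ 1 (deviation 0.000%, within rounding noise).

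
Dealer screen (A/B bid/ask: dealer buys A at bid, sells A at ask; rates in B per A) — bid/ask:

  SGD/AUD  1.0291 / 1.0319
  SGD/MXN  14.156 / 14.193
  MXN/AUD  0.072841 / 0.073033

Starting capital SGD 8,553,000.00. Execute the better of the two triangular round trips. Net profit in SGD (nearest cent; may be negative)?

Best loop SGD → MXN → AUD → SGD:
SGD 8,553,000.00 × 14.156 (sell SGD at bid) = MXN 121,076,268.00
MXN 121,076,268.00 × 0.072841 (sell MXN at bid) = AUD 8,819,316.44
AUD 8,819,316.44 ÷ 1.0319 (buy SGD at ask) = SGD 8,546,677.43

Net result: SGD -6,322.57 (no profitable arbitrage after spreads)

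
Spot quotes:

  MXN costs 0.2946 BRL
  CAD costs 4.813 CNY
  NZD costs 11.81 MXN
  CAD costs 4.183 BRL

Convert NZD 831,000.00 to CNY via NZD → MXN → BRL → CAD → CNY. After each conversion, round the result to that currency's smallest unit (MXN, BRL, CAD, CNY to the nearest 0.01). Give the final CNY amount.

NZD 831,000.00 × 11.81 = MXN 9,814,110.00
MXN 9,814,110.00 × 0.2946 = BRL 2,891,236.81
BRL 2,891,236.81 ÷ 4.183 = CAD 691,187.38
CAD 691,187.38 × 4.813 = CNY 3,326,684.86

CNY 3,326,684.86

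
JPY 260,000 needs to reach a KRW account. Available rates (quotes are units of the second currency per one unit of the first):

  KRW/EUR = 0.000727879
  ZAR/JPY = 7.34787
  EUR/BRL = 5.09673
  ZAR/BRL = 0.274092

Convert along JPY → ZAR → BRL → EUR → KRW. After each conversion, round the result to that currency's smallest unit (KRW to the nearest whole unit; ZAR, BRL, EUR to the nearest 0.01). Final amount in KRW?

JPY 260,000 ÷ 7.34787 = ZAR 35,384.40
ZAR 35,384.40 × 0.274092 = BRL 9,698.58
BRL 9,698.58 ÷ 5.09673 = EUR 1,902.90
EUR 1,902.90 ÷ 0.000727879 = KRW 2,614,308

KRW 2,614,308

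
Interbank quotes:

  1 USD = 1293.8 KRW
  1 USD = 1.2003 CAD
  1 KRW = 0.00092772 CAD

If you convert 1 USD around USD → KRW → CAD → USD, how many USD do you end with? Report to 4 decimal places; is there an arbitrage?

1.0000 (no arbitrage)

Around USD → KRW → CAD → USD: 1 × 1293.8 × 0.00092772 ÷ 1.2003 = 0.999987
Product ≈ 1 (deviation 0.001%, within rounding noise).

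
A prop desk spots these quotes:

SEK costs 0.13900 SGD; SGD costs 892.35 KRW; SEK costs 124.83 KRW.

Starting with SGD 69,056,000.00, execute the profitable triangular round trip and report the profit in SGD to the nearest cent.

Profitable loop is SGD → SEK → KRW → SGD:
SGD 69,056,000.00 ÷ 0.13900 = SEK 496,805,755.40
SEK 496,805,755.40 × 124.83 = KRW 62,016,262,446
KRW 62,016,262,446 ÷ 892.35 = SGD 69,497,688.63
Profit = SGD 69,497,688.63 − SGD 69,056,000.00

Profit: SGD 441,688.63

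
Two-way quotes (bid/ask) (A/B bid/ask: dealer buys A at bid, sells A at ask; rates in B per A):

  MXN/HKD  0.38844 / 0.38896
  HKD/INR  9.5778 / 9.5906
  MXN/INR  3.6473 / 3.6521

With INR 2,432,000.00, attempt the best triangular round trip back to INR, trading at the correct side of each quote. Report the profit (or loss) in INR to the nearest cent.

Net profit: INR 45,482.64

Best loop INR → MXN → HKD → INR:
INR 2,432,000.00 ÷ 3.6521 (buy MXN at ask) = MXN 665,918.24
MXN 665,918.24 × 0.38844 (sell MXN at bid) = HKD 258,669.28
HKD 258,669.28 × 9.5778 (sell HKD at bid) = INR 2,477,482.64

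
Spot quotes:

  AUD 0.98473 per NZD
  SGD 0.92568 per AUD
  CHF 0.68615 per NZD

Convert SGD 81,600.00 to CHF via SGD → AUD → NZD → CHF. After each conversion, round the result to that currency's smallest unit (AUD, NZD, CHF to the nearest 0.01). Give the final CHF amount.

CHF 61,423.02

SGD 81,600.00 ÷ 0.92568 = AUD 88,151.41
AUD 88,151.41 ÷ 0.98473 = NZD 89,518.36
NZD 89,518.36 × 0.68615 = CHF 61,423.02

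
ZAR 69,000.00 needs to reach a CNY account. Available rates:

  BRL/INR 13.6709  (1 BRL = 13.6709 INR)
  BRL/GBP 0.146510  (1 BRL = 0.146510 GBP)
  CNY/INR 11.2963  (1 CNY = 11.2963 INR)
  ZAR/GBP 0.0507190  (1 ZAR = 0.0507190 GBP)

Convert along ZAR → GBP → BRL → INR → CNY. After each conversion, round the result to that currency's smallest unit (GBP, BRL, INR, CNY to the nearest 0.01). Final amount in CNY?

CNY 28,907.68

ZAR 69,000.00 × 0.0507190 = GBP 3,499.61
GBP 3,499.61 ÷ 0.146510 = BRL 23,886.49
BRL 23,886.49 × 13.6709 = INR 326,549.82
INR 326,549.82 ÷ 11.2963 = CNY 28,907.68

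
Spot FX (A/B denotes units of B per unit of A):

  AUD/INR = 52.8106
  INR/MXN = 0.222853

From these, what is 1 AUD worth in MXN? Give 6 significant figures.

AUD/MXN = 11.7690

1 AUD × 52.8106 = 52.8106 INR
52.8106 INR × 0.222853 = 11.769 MXN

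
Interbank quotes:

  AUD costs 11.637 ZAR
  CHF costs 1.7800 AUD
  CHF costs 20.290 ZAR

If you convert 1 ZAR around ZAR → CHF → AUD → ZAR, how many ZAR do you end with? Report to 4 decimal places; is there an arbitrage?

1.0209 (arbitrage exists)

Around ZAR → CHF → AUD → ZAR: 1 ÷ 20.290 × 1.7800 × 11.637 = 1.020890
Product > 1; profitable direction is ZAR → CHF → AUD → ZAR.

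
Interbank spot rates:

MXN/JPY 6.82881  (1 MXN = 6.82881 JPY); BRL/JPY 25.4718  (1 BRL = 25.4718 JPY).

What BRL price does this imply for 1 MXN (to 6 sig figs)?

1 MXN × 6.82881 = 6.82881 JPY
6.82881 JPY ÷ 25.4718 = 0.268093 BRL

MXN/BRL = 0.268093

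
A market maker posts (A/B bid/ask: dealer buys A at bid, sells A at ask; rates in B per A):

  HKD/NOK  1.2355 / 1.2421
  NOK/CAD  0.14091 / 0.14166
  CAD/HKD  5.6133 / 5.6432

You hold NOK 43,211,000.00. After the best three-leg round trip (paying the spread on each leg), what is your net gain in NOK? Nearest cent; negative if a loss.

Net profit: NOK 306,613.97

Best loop NOK → HKD → CAD → NOK:
NOK 43,211,000.00 ÷ 1.2421 (buy HKD at ask) = HKD 34,788,664.36
HKD 34,788,664.36 ÷ 5.6432 (buy CAD at ask) = CAD 6,164,705.20
CAD 6,164,705.20 ÷ 0.14166 (buy NOK at ask) = NOK 43,517,613.97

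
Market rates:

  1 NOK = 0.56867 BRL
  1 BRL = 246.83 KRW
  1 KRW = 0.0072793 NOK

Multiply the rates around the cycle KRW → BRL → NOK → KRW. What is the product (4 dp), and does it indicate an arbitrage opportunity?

0.9787 (arbitrage exists)

Around KRW → BRL → NOK → KRW: 1 ÷ 246.83 ÷ 0.56867 ÷ 0.0072793 = 0.978706
Product < 1; profitable direction is KRW → NOK → BRL → KRW.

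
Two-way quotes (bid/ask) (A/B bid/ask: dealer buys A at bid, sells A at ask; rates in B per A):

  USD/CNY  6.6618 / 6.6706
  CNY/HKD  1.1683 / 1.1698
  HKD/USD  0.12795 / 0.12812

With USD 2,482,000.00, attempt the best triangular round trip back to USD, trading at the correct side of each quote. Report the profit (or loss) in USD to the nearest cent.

Best loop USD → HKD → CNY → USD:
USD 2,482,000.00 ÷ 0.12812 (buy HKD at ask) = HKD 19,372,463.32
HKD 19,372,463.32 ÷ 1.1698 (buy CNY at ask) = CNY 16,560,491.81
CNY 16,560,491.81 ÷ 6.6706 (buy USD at ask) = USD 2,482,609.03

Net profit: USD 609.03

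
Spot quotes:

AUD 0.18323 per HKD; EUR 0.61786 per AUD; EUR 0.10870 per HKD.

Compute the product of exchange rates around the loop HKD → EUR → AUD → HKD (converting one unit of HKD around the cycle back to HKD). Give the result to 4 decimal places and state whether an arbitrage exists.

0.9602 (arbitrage exists)

Around HKD → EUR → AUD → HKD: 1 × 0.10870 ÷ 0.61786 ÷ 0.18323 = 0.960158
Product < 1; profitable direction is HKD → AUD → EUR → HKD.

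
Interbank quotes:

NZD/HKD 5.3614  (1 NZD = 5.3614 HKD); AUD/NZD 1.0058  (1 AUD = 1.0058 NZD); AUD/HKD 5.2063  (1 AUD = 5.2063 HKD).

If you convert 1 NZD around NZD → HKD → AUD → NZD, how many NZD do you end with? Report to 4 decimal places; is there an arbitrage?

1.0358 (arbitrage exists)

Around NZD → HKD → AUD → NZD: 1 × 5.3614 ÷ 5.2063 × 1.0058 = 1.035764
Product > 1; profitable direction is NZD → HKD → AUD → NZD.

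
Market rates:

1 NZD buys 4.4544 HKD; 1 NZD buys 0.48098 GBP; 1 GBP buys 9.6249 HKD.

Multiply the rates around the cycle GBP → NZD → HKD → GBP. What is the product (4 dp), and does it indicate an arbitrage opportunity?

Around GBP → NZD → HKD → GBP: 1 ÷ 0.48098 × 4.4544 ÷ 9.6249 = 0.962201
Product < 1; profitable direction is GBP → HKD → NZD → GBP.

0.9622 (arbitrage exists)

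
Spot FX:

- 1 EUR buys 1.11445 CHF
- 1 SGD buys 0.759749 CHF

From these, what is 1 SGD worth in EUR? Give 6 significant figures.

SGD/EUR = 0.681726

1 SGD × 0.759749 = 0.759749 CHF
0.759749 CHF ÷ 1.11445 = 0.681726 EUR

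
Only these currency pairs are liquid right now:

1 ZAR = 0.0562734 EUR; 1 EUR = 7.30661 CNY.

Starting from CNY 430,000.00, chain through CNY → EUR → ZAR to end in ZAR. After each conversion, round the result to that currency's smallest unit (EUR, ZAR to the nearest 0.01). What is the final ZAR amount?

ZAR 1,045,801.75

CNY 430,000.00 ÷ 7.30661 = EUR 58,850.82
EUR 58,850.82 ÷ 0.0562734 = ZAR 1,045,801.75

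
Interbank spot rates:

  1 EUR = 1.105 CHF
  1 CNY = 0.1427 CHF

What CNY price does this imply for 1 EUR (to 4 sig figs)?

1 EUR × 1.105 = 1.105 CHF
1.105 CHF ÷ 0.1427 = 7.74352 CNY

EUR/CNY = 7.744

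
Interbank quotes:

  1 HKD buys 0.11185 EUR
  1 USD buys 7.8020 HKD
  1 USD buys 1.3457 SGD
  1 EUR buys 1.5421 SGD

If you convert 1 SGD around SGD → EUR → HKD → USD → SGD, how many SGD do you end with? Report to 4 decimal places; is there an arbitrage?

Around SGD → EUR → HKD → USD → SGD: 1 ÷ 1.5421 ÷ 0.11185 ÷ 7.8020 × 1.3457 = 0.999986
Product ≈ 1 (deviation 0.001%, within rounding noise).

1.0000 (no arbitrage)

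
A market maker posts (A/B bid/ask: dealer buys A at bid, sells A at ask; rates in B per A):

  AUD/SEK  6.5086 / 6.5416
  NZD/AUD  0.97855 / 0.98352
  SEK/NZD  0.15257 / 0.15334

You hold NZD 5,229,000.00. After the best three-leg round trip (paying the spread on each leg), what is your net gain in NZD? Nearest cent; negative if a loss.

Best loop NZD → SEK → AUD → NZD:
NZD 5,229,000.00 ÷ 0.15334 (buy SEK at ask) = SEK 34,100,691.27
SEK 34,100,691.27 ÷ 6.5416 (buy AUD at ask) = AUD 5,212,897.65
AUD 5,212,897.65 ÷ 0.98352 (buy NZD at ask) = NZD 5,300,245.70

Net profit: NZD 71,245.70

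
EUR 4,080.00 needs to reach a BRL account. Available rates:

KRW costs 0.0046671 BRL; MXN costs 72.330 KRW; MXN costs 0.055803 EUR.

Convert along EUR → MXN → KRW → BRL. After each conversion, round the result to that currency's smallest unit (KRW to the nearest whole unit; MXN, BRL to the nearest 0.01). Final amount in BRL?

EUR 4,080.00 ÷ 0.055803 = MXN 73,114.35
MXN 73,114.35 × 72.330 = KRW 5,288,361
KRW 5,288,361 × 0.0046671 = BRL 24,681.31

BRL 24,681.31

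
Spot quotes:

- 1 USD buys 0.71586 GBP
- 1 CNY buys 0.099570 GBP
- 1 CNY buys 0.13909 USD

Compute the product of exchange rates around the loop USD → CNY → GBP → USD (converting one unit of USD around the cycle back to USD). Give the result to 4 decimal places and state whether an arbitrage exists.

1.0000 (no arbitrage)

Around USD → CNY → GBP → USD: 1 ÷ 0.13909 × 0.099570 ÷ 0.71586 = 1.000010
Product ≈ 1 (deviation 0.001%, within rounding noise).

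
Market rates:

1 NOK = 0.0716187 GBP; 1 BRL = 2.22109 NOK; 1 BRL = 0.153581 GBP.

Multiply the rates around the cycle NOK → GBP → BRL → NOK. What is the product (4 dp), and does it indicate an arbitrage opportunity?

1.0358 (arbitrage exists)

Around NOK → GBP → BRL → NOK: 1 × 0.0716187 ÷ 0.153581 × 2.22109 = 1.035750
Product > 1; profitable direction is NOK → GBP → BRL → NOK.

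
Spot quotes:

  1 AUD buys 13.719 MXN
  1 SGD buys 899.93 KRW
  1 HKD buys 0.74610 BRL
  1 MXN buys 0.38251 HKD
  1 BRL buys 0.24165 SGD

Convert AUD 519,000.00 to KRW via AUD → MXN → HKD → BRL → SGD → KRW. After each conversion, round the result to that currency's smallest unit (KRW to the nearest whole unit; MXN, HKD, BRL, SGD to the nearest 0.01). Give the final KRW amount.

AUD 519,000.00 × 13.719 = MXN 7,120,161.00
MXN 7,120,161.00 × 0.38251 = HKD 2,723,532.78
HKD 2,723,532.78 × 0.74610 = BRL 2,032,027.81
BRL 2,032,027.81 × 0.24165 = SGD 491,039.52
SGD 491,039.52 × 899.93 = KRW 441,901,195

KRW 441,901,195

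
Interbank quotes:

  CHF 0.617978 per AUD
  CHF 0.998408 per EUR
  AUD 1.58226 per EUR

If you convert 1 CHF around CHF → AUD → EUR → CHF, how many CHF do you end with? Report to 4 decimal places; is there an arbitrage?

Around CHF → AUD → EUR → CHF: 1 ÷ 0.617978 ÷ 1.58226 × 0.998408 = 1.021074
Product > 1; profitable direction is CHF → AUD → EUR → CHF.

1.0211 (arbitrage exists)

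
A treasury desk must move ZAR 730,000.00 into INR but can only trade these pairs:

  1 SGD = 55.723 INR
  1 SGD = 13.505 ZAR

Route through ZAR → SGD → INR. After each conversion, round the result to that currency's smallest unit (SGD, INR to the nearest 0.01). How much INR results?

INR 3,012,053.83

ZAR 730,000.00 ÷ 13.505 = SGD 54,054.05
SGD 54,054.05 × 55.723 = INR 3,012,053.83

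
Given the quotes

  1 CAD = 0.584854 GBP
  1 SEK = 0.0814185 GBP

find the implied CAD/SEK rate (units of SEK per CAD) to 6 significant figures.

CAD/SEK = 7.18331

1 CAD × 0.584854 = 0.584854 GBP
0.584854 GBP ÷ 0.0814185 = 7.18331 SEK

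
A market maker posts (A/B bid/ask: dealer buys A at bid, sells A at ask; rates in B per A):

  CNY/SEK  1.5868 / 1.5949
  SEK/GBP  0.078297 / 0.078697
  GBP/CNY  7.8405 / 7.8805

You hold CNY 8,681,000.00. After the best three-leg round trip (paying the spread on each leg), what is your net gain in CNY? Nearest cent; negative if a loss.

Best loop CNY → GBP → SEK → CNY:
CNY 8,681,000.00 ÷ 7.8805 (buy GBP at ask) = GBP 1,101,579.85
GBP 1,101,579.85 ÷ 0.078697 (buy SEK at ask) = SEK 13,997,736.24
SEK 13,997,736.24 ÷ 1.5949 (buy CNY at ask) = CNY 8,776,560.44

Net profit: CNY 95,560.44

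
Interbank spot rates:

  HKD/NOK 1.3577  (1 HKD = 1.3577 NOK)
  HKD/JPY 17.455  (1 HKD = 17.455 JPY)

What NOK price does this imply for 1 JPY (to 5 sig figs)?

JPY/NOK = 0.077783

1 JPY ÷ 17.455 = 0.0572902 HKD
0.0572902 HKD × 1.3577 = 0.0777829 NOK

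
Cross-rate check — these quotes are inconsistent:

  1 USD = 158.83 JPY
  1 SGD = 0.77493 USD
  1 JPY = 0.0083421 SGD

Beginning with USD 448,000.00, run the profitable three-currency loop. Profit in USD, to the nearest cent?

Profitable loop is USD → JPY → SGD → USD:
USD 448,000.00 × 158.83 = JPY 71,155,840
JPY 71,155,840 × 0.0083421 = SGD 593,589.13
SGD 593,589.13 × 0.77493 = USD 459,990.03
Profit = USD 459,990.03 − USD 448,000.00

Profit: USD 11,990.03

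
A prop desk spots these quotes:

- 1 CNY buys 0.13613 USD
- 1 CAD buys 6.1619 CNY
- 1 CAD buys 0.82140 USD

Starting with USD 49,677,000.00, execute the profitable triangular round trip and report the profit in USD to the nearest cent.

Profit: USD 1,053,501.18

Profitable loop is USD → CAD → CNY → USD:
USD 49,677,000.00 ÷ 0.82140 = CAD 60,478,451.42
CAD 60,478,451.42 × 6.1619 = CNY 372,662,169.83
CNY 372,662,169.83 × 0.13613 = USD 50,730,501.18
Profit = USD 50,730,501.18 − USD 49,677,000.00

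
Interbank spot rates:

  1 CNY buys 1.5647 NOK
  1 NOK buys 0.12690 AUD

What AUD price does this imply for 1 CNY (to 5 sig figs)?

1 CNY × 1.5647 = 1.5647 NOK
1.5647 NOK × 0.12690 = 0.19856 AUD

CNY/AUD = 0.19856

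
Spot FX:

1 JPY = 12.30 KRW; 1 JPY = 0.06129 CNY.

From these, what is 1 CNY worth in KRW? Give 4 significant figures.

1 CNY ÷ 0.06129 = 16.3159 JPY
16.3159 JPY × 12.30 = 200.685 KRW

CNY/KRW = 200.7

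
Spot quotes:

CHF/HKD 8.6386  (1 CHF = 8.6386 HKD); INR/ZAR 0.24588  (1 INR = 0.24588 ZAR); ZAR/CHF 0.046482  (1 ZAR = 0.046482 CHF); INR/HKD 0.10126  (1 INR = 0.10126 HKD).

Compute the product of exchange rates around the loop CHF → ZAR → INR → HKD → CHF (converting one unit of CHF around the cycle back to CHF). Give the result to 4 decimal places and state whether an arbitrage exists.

Around CHF → ZAR → INR → HKD → CHF: 1 ÷ 0.046482 ÷ 0.24588 × 0.10126 ÷ 8.6386 = 1.025620
Product > 1; profitable direction is CHF → ZAR → INR → HKD → CHF.

1.0256 (arbitrage exists)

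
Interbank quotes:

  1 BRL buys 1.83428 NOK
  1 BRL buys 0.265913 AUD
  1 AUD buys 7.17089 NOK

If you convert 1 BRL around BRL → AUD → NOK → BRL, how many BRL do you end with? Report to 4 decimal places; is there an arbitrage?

Around BRL → AUD → NOK → BRL: 1 × 0.265913 × 7.17089 ÷ 1.83428 = 1.039554
Product > 1; profitable direction is BRL → AUD → NOK → BRL.

1.0396 (arbitrage exists)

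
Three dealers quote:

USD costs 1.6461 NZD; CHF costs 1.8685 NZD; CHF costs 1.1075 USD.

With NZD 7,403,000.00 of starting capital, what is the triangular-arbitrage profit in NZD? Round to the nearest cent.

Profit: NZD 184,538.40

Profitable loop is NZD → USD → CHF → NZD:
NZD 7,403,000.00 ÷ 1.6461 = USD 4,497,296.64
USD 4,497,296.64 ÷ 1.1075 = CHF 4,060,764.46
CHF 4,060,764.46 × 1.8685 = NZD 7,587,538.40
Profit = NZD 7,587,538.40 − NZD 7,403,000.00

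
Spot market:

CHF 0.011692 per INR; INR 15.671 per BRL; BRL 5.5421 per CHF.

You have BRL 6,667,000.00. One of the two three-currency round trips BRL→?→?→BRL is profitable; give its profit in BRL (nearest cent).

Profit: BRL 103,025.90

Profitable loop is BRL → INR → CHF → BRL:
BRL 6,667,000.00 × 15.671 = INR 104,478,557.00
INR 104,478,557.00 × 0.011692 = CHF 1,221,563.29
CHF 1,221,563.29 × 5.5421 = BRL 6,770,025.90
Profit = BRL 6,770,025.90 − BRL 6,667,000.00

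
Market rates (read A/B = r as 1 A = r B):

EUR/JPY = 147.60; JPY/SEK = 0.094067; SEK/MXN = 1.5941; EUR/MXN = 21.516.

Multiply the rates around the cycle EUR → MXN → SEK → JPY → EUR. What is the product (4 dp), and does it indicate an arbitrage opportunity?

Around EUR → MXN → SEK → JPY → EUR: 1 × 21.516 ÷ 1.5941 ÷ 0.094067 ÷ 147.60 = 0.972125
Product < 1; profitable direction is EUR → JPY → SEK → MXN → EUR.

0.9721 (arbitrage exists)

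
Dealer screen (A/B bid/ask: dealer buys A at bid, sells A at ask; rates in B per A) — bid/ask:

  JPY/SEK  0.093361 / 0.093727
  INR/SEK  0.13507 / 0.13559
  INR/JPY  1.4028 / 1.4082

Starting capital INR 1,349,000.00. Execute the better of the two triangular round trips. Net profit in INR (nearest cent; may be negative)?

Net profit: INR 31,517.11

Best loop INR → SEK → JPY → INR:
INR 1,349,000.00 × 0.13507 (sell INR at bid) = SEK 182,209.43
SEK 182,209.43 ÷ 0.093727 (buy JPY at ask) = JPY 1,944,044
JPY 1,944,044 ÷ 1.4082 (buy INR at ask) = INR 1,380,517.11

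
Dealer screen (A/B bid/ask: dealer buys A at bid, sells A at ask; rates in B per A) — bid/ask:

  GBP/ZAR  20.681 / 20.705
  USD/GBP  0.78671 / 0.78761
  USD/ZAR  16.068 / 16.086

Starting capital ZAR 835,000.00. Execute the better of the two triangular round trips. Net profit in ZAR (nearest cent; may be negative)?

Best loop ZAR → USD → GBP → ZAR:
ZAR 835,000.00 ÷ 16.086 (buy USD at ask) = USD 51,908.49
USD 51,908.49 × 0.78671 (sell USD at bid) = GBP 40,836.93
GBP 40,836.93 × 20.681 (sell GBP at bid) = ZAR 844,548.54

Net profit: ZAR 9,548.54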